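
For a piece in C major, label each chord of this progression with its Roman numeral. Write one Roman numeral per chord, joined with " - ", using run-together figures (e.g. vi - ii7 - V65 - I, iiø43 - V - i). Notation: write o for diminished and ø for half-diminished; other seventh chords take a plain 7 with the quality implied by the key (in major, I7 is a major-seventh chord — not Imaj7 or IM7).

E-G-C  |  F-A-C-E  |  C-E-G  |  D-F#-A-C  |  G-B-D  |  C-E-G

E-G-C has root C, degree 1 in C major, so I6.
F-A-C-E: major seventh chord on F = scale degree 4 → IV7.
C-E-G has root C, degree 1 in C major, so I.
D-F#-A-C: chromatic; D is V of V, so V7/V.
G-B-D: root G is the dominant; major triad there is V.
C-E-G: root C is the tonic; major triad there is I.

I6 - IV7 - I - V7/V - V - I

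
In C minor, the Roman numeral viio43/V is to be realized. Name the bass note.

C

The applied chord viio43/V is rooted on F#: F#-A-C-Eb.
The figure 43 means second inversion — the fifth is in the bass.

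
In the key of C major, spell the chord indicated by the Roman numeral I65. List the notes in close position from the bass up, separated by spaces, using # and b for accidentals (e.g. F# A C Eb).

The numeral's case and figure indicate a major seventh chord. In C major its root, the tonic, is C.
That chord is spelled C-E-G-B.
With the 65 figure the chord is in first inversion; from the bass E upward in close position it reads E-G-B-C.

E G B C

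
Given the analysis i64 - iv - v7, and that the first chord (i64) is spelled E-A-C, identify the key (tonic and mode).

A minor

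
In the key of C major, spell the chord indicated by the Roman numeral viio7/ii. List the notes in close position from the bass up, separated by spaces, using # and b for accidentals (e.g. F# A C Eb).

C# E G Bb

The slash marks an applied leading-tone chord: viio of ii. In C major, ii is D, so the leading tone to it is C#, a half step below.
Building a fully diminished seventh chord on C# gives C#-E-G-Bb.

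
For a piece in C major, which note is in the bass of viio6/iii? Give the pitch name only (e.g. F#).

F#

The applied chord viio6/iii is rooted on D#: D#-F#-A.
The figure 6 means first inversion — the third is in the bass.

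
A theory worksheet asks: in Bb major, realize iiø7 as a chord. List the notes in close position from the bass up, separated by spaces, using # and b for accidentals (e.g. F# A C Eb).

C Eb Gb Bb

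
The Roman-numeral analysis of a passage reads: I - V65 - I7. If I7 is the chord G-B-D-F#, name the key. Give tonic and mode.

I7 is given as G-B-D-F# — a major seventh chord with root G.
If G is scale degree 1 and the mode makes that degree carry a major seventh chord, the tonic is G and the mode is major.

G major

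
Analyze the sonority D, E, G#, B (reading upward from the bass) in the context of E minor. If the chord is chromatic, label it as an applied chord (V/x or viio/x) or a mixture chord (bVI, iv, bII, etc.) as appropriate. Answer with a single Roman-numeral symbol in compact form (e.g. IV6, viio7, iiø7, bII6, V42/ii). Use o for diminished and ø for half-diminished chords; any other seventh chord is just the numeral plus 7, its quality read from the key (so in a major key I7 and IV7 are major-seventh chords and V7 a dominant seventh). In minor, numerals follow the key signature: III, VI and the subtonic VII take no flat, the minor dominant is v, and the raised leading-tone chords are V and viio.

The pitches E-G#-B-D form a dominant seventh chord rooted on E.
E is not a diatonic chord root with this quality in E minor, but it lies a perfect fifth above A (iv), so the chord functions as an applied dominant of iv.
With D in the bass the chord is in third inversion, so the figured bass is 42.

V42/iv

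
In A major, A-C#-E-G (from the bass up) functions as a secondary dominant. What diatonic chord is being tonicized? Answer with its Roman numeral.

The chord is a dominant seventh chord on A.
A dominant resolves down a perfect fifth: A → D. In A major, D is scale degree 4, i.e. IV.

IV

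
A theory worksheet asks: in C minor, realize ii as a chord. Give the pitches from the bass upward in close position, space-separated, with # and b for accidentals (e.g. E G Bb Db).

Scale degree 2 in C minor is D; here the chord built on it is altered to a minor triad. ii is the minor supertonic, borrowed from the parallel major (the Dorian ii).
So the chord is D-F-A.

D F A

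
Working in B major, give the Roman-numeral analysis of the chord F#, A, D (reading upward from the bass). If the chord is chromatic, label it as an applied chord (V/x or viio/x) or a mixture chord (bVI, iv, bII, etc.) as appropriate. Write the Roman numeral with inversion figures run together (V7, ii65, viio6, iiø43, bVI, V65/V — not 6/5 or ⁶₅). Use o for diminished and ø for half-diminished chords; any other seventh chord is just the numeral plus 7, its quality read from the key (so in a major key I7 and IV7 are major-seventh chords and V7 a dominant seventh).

bIII6

The pitches D-F#-A form a major triad rooted on D.
D is the lowered third degree of B major (diatonic 3 would be D#). This is a major triad on the lowered third degree, borrowed from the parallel minor.
With F# in the bass the chord is in first inversion, so the figured bass is 6.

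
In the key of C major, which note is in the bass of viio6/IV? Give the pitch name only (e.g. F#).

The applied chord viio6/IV is rooted on E: E-G-Bb.
The figure 6 means first inversion — the third is in the bass.

G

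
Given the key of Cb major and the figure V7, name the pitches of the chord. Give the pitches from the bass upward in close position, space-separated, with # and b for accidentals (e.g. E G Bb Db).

Gb Bb Db Fb

In Cb major, the fifth degree is Gb, and the diatonic chord built there is a dominant seventh chord.
Stacking thirds from Gb gives Gb-Bb-Db-Fb.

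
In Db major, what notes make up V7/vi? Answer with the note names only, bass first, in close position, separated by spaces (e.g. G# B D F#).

F A C Eb

V7/vi is a secondary dominant — the dominant seventh of vi. vi in Db major is Bb, so the applied chord's root is F, a perfect fifth above.
Building a dominant seventh chord on F gives F-A-C-Eb.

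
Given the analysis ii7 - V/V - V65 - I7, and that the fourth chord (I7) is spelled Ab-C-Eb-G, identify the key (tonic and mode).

The anchor chord is a major seventh chord on Ab, labeled I7.
If Ab is scale degree 1 and the mode makes that degree carry a major seventh chord, the tonic is Ab and the mode is major.

Ab major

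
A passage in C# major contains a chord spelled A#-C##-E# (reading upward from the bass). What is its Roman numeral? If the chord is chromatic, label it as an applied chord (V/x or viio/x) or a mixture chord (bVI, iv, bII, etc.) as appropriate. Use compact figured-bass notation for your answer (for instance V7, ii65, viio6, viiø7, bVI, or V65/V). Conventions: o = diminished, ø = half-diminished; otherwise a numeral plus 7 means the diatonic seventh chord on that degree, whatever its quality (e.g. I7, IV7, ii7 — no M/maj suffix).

V/ii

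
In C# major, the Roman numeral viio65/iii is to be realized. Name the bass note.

F##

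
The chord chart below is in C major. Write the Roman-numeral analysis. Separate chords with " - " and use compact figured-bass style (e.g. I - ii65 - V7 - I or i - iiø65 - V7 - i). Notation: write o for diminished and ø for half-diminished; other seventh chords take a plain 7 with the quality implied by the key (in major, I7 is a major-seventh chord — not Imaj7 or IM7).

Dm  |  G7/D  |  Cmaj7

ii - V43 - I7

Dm has root D, degree 2 in C major, so ii.
G7/D: dominant seventh chord on G = scale degree 5 → V43.
Cmaj7: root C is the tonic; major seventh chord there is I7.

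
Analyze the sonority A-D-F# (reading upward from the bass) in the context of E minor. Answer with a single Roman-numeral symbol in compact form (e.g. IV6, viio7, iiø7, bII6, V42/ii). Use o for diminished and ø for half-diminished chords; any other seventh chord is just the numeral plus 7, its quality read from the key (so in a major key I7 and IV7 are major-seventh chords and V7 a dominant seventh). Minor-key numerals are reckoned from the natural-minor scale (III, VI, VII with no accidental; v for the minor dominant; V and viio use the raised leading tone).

The pitches D-F#-A form a major triad rooted on D.
In E minor, D is the subtonic; the diatonic major triad there is VII.
With A in the bass the chord is in second inversion, so the figured bass is 64.

VII64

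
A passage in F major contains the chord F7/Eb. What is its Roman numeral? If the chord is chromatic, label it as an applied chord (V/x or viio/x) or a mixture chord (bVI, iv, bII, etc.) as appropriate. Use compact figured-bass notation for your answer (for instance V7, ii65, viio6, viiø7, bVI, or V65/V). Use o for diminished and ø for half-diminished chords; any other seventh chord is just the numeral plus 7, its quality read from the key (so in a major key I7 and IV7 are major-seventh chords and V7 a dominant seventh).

V42/IV

Stacked in thirds the chord is F-A-C-Eb: a dominant seventh chord on F.
F is not a diatonic chord root with this quality in F major, but it lies a perfect fifth above Bb (IV), so the chord functions as an applied dominant of IV.
With Eb in the bass the chord is in third inversion, so the figured bass is 42.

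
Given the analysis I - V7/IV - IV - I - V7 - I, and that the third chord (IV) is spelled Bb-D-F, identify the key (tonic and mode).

F major

The chord Bb is a major triad rooted on Bb; its label is IV.
Counting down 3 scale steps from Bb places the tonic on F; a major triad on degree 4 is diatonic only in major.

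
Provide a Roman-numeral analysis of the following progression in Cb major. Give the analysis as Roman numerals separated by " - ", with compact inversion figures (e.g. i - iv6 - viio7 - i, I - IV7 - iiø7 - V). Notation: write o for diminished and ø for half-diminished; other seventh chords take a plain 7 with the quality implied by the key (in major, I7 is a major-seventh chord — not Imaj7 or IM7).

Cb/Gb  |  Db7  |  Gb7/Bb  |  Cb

I64 - V7/V - V65 - I

Cb/Gb: major triad on Cb = scale degree 1 → I64.
Db7 is the secondary dominant of V (dominant seventh chord on Db): V7/V.
Gb7/Bb: dominant seventh chord on Gb = scale degree 5 → V65.
Cb has root Cb, degree 1 in Cb major, so I.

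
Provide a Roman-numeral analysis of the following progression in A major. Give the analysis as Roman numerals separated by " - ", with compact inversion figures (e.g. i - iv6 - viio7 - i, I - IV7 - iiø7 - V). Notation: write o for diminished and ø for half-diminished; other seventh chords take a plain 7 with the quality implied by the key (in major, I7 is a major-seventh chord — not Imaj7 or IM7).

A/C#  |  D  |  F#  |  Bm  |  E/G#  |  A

A/C#: root A is the tonic; major triad there is I6.
D: major triad on D = scale degree 4 → IV.
F#: chromatic; F# is V of ii, so V/ii.
Bm: root B is the supertonic; minor triad there is ii.
E/G#: root E is the dominant; major triad there is V6.
A: major triad on A = scale degree 1 → I.

I6 - IV - V/ii - ii - V6 - I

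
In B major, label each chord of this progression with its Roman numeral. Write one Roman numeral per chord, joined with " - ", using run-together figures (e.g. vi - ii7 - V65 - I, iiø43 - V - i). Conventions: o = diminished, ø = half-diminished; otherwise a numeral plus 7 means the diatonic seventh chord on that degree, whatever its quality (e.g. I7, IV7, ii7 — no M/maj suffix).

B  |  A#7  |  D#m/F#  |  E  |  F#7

B has root B, degree 1 in B major, so I.
A#7 is the secondary dominant of iii (dominant seventh chord on A#): V7/iii.
D#m/F# has root D#, degree 3 in B major, so iii6.
E: root E is the subdominant; major triad there is IV.
F#7 has root F#, degree 5 in B major, so V7.

I - V7/iii - iii6 - IV - V7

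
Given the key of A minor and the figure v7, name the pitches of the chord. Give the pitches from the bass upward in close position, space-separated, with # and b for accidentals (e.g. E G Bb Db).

E G B D

In A minor, scale degree 5 is E, and the diatonic chord built there is a minor seventh chord.
That chord is spelled E-G-B-D.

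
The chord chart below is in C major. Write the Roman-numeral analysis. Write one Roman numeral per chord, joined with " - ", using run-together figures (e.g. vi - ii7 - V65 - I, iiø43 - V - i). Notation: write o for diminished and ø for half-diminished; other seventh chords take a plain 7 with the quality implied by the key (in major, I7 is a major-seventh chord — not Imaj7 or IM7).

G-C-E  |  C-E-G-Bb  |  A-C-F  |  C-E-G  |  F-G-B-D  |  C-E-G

G-C-E has root C, degree 1 in C major, so I64.
C-E-G-Bb: chromatic; C is V of IV, so V7/IV.
A-C-F: major triad on F = scale degree 4 → IV6.
C-E-G: root C is the tonic; major triad there is I.
F-G-B-D: root G is the dominant; dominant seventh chord there is V42.
C-E-G: major triad on C = scale degree 1 → I.

I64 - V7/IV - IV6 - I - V42 - I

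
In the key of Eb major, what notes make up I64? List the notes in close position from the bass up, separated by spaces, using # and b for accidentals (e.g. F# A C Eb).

Bb Eb G

The numeral's case and figure indicate a major triad. In Eb major its root, the first degree, is Eb.
Stacking thirds from Eb gives Eb-G-Bb.
With the 64 figure the chord is in second inversion; from the bass Bb upward in close position it reads Bb-Eb-G.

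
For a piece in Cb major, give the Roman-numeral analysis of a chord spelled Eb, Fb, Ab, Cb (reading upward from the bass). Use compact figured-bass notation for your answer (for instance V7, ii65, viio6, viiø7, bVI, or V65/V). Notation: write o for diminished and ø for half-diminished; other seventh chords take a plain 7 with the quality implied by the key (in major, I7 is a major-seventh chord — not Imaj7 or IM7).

Stacked in thirds the chord is Fb-Ab-Cb-Eb: a major seventh chord on Fb.
In Cb major, Fb is the subdominant; the diatonic major seventh chord there is IV7.
With Eb in the bass the chord is in third inversion, so the figured bass is 42.

IV42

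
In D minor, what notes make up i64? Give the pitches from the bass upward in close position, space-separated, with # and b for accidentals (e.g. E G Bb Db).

A D F

In D minor, the first degree is D, and the diatonic chord built there is a minor triad.
Stacking thirds from D gives D-F-A.
The figured bass 64 indicates second inversion, placing the fifth (A) in the bass: A-D-F.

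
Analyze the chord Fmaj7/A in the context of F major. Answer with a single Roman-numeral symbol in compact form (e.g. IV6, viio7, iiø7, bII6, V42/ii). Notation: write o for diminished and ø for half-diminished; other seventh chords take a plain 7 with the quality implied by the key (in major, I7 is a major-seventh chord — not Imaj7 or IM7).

I65

The pitches F-A-C-E form a major seventh chord rooted on F.
In F major, F is the tonic; the diatonic major seventh chord there is I7.
With A in the bass the chord is in first inversion, so the figured bass is 65.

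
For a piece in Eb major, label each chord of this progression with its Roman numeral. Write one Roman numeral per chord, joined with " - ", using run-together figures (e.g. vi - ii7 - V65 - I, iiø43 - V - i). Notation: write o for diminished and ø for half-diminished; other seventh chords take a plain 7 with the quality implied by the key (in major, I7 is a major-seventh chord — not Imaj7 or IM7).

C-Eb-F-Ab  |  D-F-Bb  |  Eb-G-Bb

ii43 - V6 - I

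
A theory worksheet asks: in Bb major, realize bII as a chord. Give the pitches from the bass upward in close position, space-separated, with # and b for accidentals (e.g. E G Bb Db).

bII is the Neapolitan chord — a major triad on the lowered second degree. In Bb major that root is Cb.
So the chord is Cb-Eb-Gb.

Cb Eb Gb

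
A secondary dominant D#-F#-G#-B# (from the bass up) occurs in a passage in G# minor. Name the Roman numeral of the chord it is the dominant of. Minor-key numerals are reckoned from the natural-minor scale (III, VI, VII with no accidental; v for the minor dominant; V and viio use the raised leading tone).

iv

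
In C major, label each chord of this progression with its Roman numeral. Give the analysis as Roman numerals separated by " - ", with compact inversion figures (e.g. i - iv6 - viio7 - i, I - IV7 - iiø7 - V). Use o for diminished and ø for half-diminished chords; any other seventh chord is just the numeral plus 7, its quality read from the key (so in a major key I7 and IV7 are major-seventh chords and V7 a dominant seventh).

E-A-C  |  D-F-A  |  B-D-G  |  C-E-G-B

E-A-C: minor triad on A = scale degree 6 → vi64.
D-F-A has root D, degree 2 in C major, so ii.
B-D-G: root G is the dominant; major triad there is V6.
C-E-G-B: major seventh chord on C = scale degree 1 → I7.

vi64 - ii - V6 - I7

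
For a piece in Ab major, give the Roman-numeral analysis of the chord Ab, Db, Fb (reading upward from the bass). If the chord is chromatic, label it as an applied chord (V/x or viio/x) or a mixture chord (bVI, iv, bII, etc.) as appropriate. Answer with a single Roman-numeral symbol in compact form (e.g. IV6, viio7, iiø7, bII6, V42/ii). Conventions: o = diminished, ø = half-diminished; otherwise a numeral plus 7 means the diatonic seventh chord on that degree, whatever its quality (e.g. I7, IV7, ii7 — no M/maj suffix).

The pitches Db-Fb-Ab form a minor triad rooted on Db.
Db is the fourth degree of Ab major. This is the minor subdominant, borrowed from the parallel minor.
With Ab in the bass the chord is in second inversion, so the figured bass is 64.

iv64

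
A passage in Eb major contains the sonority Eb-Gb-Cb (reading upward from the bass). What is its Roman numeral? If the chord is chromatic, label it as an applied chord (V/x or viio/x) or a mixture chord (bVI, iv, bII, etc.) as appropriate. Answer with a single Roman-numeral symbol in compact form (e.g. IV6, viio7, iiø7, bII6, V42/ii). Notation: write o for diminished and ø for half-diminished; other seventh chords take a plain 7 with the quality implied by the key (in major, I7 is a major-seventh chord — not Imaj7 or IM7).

The pitches Cb-Eb-Gb form a major triad rooted on Cb.
Cb is the lowered sixth degree of Eb major (diatonic 6 would be C). This is a major triad on the lowered sixth degree, borrowed from the parallel minor.
With Eb in the bass the chord is in first inversion, so the figured bass is 6.

bVI6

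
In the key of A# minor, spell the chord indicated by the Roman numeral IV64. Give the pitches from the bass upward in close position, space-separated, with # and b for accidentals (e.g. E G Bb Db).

A# D# F##

Scale degree 4 in A# minor is D#; here the chord built on it is altered to a major triad. IV64 is the major subdominant, borrowed from the parallel major.
So the chord is D#-F##-A#, a major triad.
The figured bass 64 indicates second inversion, placing the fifth (A#) in the bass: A#-D#-F##.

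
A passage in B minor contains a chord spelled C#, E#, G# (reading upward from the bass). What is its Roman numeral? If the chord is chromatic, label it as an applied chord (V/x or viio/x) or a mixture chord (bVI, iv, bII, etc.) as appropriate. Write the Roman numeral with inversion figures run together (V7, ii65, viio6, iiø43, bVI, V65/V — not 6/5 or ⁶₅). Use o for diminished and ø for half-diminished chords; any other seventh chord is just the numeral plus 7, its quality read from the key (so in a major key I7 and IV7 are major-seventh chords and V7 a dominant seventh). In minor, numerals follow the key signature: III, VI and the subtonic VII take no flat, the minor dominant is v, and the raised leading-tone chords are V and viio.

Stacked in thirds the chord is C#-E#-G#: a major triad on C#.
C# is not a diatonic chord root with this quality in B minor, but it lies a perfect fifth above F# (V), so the chord functions as an applied dominant of V.

V/V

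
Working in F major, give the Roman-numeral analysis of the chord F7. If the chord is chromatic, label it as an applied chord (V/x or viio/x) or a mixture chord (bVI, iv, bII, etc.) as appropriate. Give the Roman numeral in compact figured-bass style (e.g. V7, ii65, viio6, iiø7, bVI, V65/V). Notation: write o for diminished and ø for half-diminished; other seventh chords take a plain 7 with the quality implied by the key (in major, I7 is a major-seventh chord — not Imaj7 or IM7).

The pitches F-A-C-Eb form a dominant seventh chord rooted on F.
F is not a diatonic chord root with this quality in F major, but it lies a perfect fifth above Bb (IV), so the chord functions as an applied dominant of IV.

V7/IV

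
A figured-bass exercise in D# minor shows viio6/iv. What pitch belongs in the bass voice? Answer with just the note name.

A#

The applied chord viio6/iv is rooted on F##: F##-A#-C#.
The figure 6 means first inversion — the third is in the bass.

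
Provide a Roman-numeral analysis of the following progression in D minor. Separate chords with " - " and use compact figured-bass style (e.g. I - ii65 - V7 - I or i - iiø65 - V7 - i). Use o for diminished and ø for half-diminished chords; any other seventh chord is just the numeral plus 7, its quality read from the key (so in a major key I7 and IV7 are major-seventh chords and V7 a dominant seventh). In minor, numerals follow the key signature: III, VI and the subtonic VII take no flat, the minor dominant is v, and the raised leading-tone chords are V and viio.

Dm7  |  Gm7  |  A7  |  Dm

i7 - iv7 - V7 - i

Dm7 has root D, degree 1 in D minor, so i7.
Gm7: root G is the subdominant; minor seventh chord there is iv7.
A7: root A is the dominant; dominant seventh chord there is V7.
Dm: root D is the tonic; minor triad there is i.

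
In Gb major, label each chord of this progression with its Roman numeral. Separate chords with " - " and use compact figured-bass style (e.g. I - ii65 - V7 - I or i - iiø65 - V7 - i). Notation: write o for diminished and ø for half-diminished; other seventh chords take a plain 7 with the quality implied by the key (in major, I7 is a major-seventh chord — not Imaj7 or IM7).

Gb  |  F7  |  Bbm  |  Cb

I - V7/iii - iii - IV

Gb has root Gb, degree 1 in Gb major, so I.
F7: chromatic; F is V of iii, so V7/iii.
Bbm: root Bb is the mediant; minor triad there is iii.
Cb: major triad on Cb = scale degree 4 → IV.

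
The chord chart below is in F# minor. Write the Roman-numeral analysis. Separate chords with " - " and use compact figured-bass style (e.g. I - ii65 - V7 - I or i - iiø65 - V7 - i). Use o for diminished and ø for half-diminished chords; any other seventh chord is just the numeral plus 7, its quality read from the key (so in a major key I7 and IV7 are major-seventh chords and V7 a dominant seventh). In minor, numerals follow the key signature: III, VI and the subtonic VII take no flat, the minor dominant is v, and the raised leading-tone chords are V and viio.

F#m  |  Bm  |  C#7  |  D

F#m: minor triad on F# = scale degree 1 → i.
Bm: root B is the subdominant; minor triad there is iv.
C#7: root C# is the dominant; dominant seventh chord there is V7.
D: root D is the submediant; major triad there is VI.

i - iv - V7 - VI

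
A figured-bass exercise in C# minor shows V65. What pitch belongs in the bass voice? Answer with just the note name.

V in C# minor has root G#; the chord is G#-B#-D#-F#.
The figure 65 means first inversion — the third is in the bass.

B#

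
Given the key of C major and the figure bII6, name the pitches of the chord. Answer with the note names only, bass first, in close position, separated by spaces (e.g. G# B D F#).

F Ab Db

Scale degree 2 in C major is D; lowering it a half step gives Db. bII6 is the Neapolitan sixth — a major triad on the lowered second degree, here in its customary first inversion.
So the chord is Db-F-Ab, a major triad.
With the 6 figure the chord is in first inversion; from the bass F upward in close position it reads F-Ab-Db.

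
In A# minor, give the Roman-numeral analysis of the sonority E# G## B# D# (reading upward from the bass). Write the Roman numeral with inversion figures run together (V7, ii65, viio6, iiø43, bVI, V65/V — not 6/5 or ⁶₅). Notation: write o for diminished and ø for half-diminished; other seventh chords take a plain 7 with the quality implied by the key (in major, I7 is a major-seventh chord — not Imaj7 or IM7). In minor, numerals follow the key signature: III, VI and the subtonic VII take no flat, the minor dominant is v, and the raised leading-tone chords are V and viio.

V7

Stacked in thirds the chord is E#-G##-B#-D#: a dominant seventh chord on E#.
In A# minor, E# is the dominant; the diatonic dominant seventh chord there is V7.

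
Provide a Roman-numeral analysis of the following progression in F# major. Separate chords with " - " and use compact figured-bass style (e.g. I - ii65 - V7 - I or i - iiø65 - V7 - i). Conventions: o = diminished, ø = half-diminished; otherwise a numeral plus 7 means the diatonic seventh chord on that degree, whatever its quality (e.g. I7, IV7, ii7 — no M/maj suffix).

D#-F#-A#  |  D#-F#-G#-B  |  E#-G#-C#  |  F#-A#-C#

D#-F#-A#: minor triad on D# = scale degree 6 → vi.
D#-F#-G#-B: root G# is the supertonic; minor seventh chord there is ii43.
E#-G#-C#: root C# is the dominant; major triad there is V6.
F#-A#-C#: root F# is the tonic; major triad there is I.

vi - ii43 - V6 - I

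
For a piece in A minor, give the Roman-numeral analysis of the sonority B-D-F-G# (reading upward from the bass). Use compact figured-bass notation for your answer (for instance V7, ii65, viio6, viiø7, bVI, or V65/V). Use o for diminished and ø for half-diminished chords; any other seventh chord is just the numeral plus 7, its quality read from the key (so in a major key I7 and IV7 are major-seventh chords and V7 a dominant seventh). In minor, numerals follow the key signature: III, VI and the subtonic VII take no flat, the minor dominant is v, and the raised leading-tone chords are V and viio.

The pitches G#-B-D-F form a fully diminished seventh chord rooted on G#.
In A minor, G# is the leading tone; the diatonic fully diminished seventh chord there is viio7.
With B in the bass the chord is in first inversion, so the figured bass is 65.

viio65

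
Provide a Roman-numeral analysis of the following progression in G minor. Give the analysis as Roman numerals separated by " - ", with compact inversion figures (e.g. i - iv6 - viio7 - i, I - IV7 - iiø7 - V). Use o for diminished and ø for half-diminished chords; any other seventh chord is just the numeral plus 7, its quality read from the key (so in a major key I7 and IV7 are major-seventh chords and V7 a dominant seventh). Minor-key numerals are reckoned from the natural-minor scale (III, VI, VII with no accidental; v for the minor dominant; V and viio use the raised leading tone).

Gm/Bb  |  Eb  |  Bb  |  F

Gm/Bb: minor triad on G = scale degree 1 → i6.
Eb: major triad on Eb = scale degree 6 → VI.
Bb: root Bb is the mediant; major triad there is III.
F: major triad on F = scale degree 7 → VII.

i6 - VI - III - VII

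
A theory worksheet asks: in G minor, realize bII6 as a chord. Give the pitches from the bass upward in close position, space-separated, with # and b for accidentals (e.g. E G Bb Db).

C Eb Ab

bII6 is the Neapolitan sixth — a major triad on the lowered second degree, here in its customary first inversion. In G minor that root is Ab.
So the chord is Ab-C-Eb, a major triad.
The figured bass 6 indicates first inversion, placing the third (C) in the bass: C-Eb-Ab.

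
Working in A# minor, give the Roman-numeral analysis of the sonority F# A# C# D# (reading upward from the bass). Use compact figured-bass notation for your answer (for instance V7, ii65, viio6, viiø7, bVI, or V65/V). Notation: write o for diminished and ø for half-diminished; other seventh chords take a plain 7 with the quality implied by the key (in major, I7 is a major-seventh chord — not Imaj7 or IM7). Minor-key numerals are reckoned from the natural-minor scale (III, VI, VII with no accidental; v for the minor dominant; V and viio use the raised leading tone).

The pitches D#-F#-A#-C# form a minor seventh chord rooted on D#.
In A# minor, D# is the subdominant; the diatonic minor seventh chord there is iv7.
With F# in the bass the chord is in first inversion, so the figured bass is 65.

iv65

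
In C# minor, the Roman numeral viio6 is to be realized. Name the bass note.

D#

viio in C# minor has root B#; the chord is B#-D#-F#.
The figure 6 means first inversion — the third is in the bass.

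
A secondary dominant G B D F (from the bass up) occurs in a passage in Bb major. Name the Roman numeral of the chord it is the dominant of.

ii

The chord is a dominant seventh chord on G.
A dominant resolves down a perfect fifth: G → C. In Bb major, C is scale degree 2, i.e. ii.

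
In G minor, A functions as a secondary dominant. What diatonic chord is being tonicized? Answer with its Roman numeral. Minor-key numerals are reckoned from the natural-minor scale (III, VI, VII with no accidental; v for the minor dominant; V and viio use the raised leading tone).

The chord is a major triad on A.
A dominant resolves down a perfect fifth: A → D. In G minor, D is scale degree 5, i.e. V.

V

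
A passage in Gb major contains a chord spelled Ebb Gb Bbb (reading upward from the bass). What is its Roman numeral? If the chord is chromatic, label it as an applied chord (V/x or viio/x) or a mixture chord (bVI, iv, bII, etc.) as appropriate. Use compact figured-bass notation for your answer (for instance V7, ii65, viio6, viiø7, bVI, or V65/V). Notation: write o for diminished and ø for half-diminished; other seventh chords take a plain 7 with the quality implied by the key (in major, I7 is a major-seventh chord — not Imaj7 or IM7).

bVI

Stacked in thirds the chord is Ebb-Gb-Bbb: a major triad on Ebb.
Ebb is the lowered sixth degree of Gb major (diatonic 6 would be Eb). This is a major triad on the lowered sixth degree, borrowed from the parallel minor.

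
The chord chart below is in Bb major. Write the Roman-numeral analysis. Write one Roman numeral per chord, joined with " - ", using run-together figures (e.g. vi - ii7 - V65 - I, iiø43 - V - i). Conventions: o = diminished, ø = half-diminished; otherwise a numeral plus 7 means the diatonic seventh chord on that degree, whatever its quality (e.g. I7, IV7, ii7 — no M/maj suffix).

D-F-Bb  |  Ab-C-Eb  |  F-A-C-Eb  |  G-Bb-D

I6 - bVII - V7 - vi

D-F-Bb: major triad on Bb = scale degree 1 → I6.
Ab-C-Eb is non-diatonic — bVII, a mixture chord from Bb minor.
F-A-C-Eb has root F, degree 5 in Bb major, so V7.
G-Bb-D has root G, degree 6 in Bb major, so vi.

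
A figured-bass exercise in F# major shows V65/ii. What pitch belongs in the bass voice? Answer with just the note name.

F##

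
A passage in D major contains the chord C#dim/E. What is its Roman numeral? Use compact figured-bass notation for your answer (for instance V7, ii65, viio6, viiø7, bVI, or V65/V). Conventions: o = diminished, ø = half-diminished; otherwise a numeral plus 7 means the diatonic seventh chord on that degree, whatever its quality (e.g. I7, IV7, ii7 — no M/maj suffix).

Stacked in thirds the chord is C#-E-G: a diminished triad on C#.
C# is scale degree 7 in D major, and a diminished triad on that degree is written viio.
With E in the bass the chord is in first inversion, so the figured bass is 6.

viio6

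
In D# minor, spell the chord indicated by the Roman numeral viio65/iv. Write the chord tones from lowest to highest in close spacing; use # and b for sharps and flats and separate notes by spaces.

A# C# E F##

The slash marks an applied leading-tone chord: viio of iv. In D# minor, iv is G#, so the leading tone to it is F##, a half step below.
Building a fully diminished seventh chord on F## gives F##-A#-C#-E.
The figured bass 65 indicates first inversion, placing the third (A#) in the bass: A#-C#-E-F##.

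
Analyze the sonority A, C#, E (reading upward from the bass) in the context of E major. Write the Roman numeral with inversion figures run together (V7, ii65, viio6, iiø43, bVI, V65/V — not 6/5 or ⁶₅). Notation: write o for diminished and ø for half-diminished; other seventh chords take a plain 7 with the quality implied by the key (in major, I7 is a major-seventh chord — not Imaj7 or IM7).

IV

Stacked in thirds the chord is A-C#-E: a major triad on A.
A is scale degree 4 in E major, and a major triad on that degree is written IV.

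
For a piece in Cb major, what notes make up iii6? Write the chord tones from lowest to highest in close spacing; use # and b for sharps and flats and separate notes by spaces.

In Cb major, scale degree 3 is Eb, and the diatonic chord built there is a minor triad.
That chord is spelled Eb-Gb-Bb.
The figured bass 6 indicates first inversion, placing the third (Gb) in the bass: Gb-Bb-Eb.

Gb Bb Eb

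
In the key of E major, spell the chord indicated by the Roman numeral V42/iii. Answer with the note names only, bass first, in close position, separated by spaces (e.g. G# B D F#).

The slash means an applied dominant: we want the dominant of iii. In E major, iii is G# minor, and its dominant is built on D#.
Building a dominant seventh chord on D# gives D#-F##-A#-C#.
The figured bass 42 indicates third inversion, placing the seventh (C#) in the bass: C#-D#-F##-A#.

C# D# F## A#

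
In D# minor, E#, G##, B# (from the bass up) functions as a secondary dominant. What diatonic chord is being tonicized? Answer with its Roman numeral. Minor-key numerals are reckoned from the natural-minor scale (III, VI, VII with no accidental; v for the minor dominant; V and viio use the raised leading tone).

The chord is a major triad on E#.
A dominant resolves down a perfect fifth: E# → A#. In D# minor, A# is scale degree 5, i.e. V.

V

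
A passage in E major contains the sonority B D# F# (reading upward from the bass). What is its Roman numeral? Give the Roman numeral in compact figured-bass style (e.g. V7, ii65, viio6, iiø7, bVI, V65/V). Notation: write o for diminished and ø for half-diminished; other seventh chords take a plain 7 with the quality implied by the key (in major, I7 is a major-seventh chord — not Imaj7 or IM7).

V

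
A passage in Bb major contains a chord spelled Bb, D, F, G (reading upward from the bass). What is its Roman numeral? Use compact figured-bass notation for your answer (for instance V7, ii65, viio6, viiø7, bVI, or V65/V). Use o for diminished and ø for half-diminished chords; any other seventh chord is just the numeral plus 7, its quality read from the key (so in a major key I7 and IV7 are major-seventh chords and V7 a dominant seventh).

vi65

The pitches G-Bb-D-F form a minor seventh chord rooted on G.
In Bb major, G is the submediant; the diatonic minor seventh chord there is vi7.
With Bb in the bass the chord is in first inversion, so the figured bass is 65.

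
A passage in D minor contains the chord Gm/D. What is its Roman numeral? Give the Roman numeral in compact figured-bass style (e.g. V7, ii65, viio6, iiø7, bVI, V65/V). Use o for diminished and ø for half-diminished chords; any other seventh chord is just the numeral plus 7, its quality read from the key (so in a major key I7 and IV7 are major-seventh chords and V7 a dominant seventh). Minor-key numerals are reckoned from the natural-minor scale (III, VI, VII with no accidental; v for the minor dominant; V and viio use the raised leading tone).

Stacked in thirds the chord is G-Bb-D: a minor triad on G.
In D minor, G is the subdominant; the diatonic minor triad there is iv.
With D in the bass the chord is in second inversion, so the figured bass is 64.

iv64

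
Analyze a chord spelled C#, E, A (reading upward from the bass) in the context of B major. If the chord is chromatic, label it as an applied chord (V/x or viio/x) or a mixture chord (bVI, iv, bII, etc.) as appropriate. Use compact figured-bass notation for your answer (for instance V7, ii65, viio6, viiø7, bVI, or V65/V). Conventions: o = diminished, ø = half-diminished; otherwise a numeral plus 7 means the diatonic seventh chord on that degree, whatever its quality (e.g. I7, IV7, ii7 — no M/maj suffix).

bVII6

The pitches A-C#-E form a major triad rooted on A.
A is the lowered seventh degree of B major (diatonic 7 would be A#). This is a major triad on the lowered seventh degree (the subtonic), borrowed from the parallel minor.
With C# in the bass the chord is in first inversion, so the figured bass is 6.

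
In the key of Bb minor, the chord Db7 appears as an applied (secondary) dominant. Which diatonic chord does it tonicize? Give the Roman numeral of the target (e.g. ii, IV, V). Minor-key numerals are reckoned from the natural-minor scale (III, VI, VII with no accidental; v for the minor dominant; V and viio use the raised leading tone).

VI

The chord is a dominant seventh chord on Db.
A dominant resolves down a perfect fifth: Db → Gb. In Bb minor, Gb is scale degree 6, i.e. VI.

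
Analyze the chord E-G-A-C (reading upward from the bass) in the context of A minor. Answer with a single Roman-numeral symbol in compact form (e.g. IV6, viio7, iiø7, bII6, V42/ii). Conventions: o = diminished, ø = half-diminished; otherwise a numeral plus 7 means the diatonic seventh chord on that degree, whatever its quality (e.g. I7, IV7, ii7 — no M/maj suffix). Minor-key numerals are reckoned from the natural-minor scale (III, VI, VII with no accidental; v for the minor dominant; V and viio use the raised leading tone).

i43

Stacked in thirds the chord is A-C-E-G: a minor seventh chord on A.
A is scale degree 1 in A minor, and a minor seventh chord on that degree is written i7.
With E in the bass the chord is in second inversion, so the figured bass is 43.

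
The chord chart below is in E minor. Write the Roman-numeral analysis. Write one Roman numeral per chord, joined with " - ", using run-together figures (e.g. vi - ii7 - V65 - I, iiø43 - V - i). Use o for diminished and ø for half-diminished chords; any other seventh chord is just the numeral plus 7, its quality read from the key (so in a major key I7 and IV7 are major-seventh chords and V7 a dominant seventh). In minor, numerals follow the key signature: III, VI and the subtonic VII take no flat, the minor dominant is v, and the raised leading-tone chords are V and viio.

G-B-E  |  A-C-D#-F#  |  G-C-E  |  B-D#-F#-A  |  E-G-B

G-B-E: minor triad on E = scale degree 1 → i6.
A-C-D#-F#: fully diminished seventh chord on D# = scale degree 7 → viio43.
G-C-E: major triad on C = scale degree 6 → VI64.
B-D#-F#-A: root B is the dominant; dominant seventh chord there is V7.
E-G-B: root E is the tonic; minor triad there is i.

i6 - viio43 - VI64 - V7 - i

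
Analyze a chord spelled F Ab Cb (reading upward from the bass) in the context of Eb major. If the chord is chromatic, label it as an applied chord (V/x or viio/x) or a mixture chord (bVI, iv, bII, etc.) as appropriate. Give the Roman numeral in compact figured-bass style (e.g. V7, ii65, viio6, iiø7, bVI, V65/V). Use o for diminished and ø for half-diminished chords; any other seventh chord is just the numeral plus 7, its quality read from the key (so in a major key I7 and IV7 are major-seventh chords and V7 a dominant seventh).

Stacked in thirds the chord is F-Ab-Cb: a diminished triad on F.
F is the second degree of Eb major. This is the diminished supertonic triad, borrowed from the parallel minor.

iio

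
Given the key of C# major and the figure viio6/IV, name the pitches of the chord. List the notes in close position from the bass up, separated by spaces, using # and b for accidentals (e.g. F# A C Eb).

G# B E#

The slash marks an applied leading-tone chord: viio of IV. In C# major, IV is F#, so the leading tone to it is E#, a half step below.
Building a diminished triad on E# gives E#-G#-B.
The figured bass 6 indicates first inversion, placing the third (G#) in the bass: G#-B-E#.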